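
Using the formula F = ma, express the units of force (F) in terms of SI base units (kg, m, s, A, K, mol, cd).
Units of each symbol in F = ma:
  m (mass): kg
  a (acceleration): m/s²

Multiplying the contributions: [kg] · [m/s²]
Adding exponents of each base unit: kg: 1, m: 1, s: -2
SI base units of force: kg·m/s²

Answer: kg·m/s²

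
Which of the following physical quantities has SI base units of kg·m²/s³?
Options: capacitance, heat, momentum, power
Checking the SI base units of each option:
  capacitance (C = Q/V): s⁴·A²/(kg·m²)  ✗
  heat (Q = mcΔT): kg·m²/s²  ✗
  momentum (p = mv): kg·m/s  ✗
  power (P = W/t): kg·m²/s³  ✓ matches

Only power has units kg·m²/s³.

Answer: power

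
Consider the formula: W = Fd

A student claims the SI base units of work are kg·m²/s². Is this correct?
Units of each symbol in W = Fd:
  F (force): kg·m/s²
  d (displacement): m

Multiplying the contributions: [kg·m/s²] · [m]
Adding exponents of each base unit: kg: 1, m: 2, s: -2
SI base units of work: kg·m²/s²

The claimed units kg·m²/s² match the derived units, so the claim is correct.

Answer: Yes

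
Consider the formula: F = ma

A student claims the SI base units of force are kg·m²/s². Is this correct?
Units of each symbol in F = ma:
  m (mass): kg
  a (acceleration): m/s²

Multiplying the contributions: [kg] · [m/s²]
Adding exponents of each base unit: kg: 1, m: 1, s: -2
SI base units of force: kg·m/s²

The claimed units kg·m²/s² (exponents kg: 1, m: 2, s: -2) do not match the derived units kg·m/s² (exponents kg: 1, m: 1, s: -2), so the claim is incorrect.

Answer: No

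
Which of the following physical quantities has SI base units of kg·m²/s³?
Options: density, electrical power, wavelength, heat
Checking the SI base units of each option:
  density (ρ = m/V): kg/m³  ✗
  electrical power (P = IV): kg·m²/s³  ✓ matches
  wavelength (λ = v/f): m  ✗
  heat (Q = mcΔT): kg·m²/s²  ✗

Only electrical power has units kg·m²/s³.

Answer: electrical power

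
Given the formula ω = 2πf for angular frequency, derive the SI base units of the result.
Units of each symbol in ω = 2πf:
  f (frequency): 1/s
  The factor 2π is dimensionless.

Multiplying the contributions: [1/s]
Adding exponents of each base unit: s: -1
SI base units of angular frequency: 1/s

Answer: 1/s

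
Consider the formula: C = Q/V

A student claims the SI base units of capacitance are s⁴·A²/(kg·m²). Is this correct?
Units of each symbol in C = Q/V:
  Q (charge, in coulombs): s·A
  V (voltage, in volts): kg·m²/(s³·A)  → in the denominator, contributes s³·A/(kg·m²)

Multiplying the contributions: [s·A] · [s³·A/(kg·m²)]
Adding exponents of each base unit: kg: -1, m: -2, s: 4, A: 2
SI base units of capacitance: s⁴·A²/(kg·m²)

The claimed units s⁴·A²/(kg·m²) match the derived units, so the claim is correct.

Answer: Yes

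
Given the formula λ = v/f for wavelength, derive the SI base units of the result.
Units of each symbol in λ = v/f:
  v (wave speed): m/s
  f (frequency): 1/s  → in the denominator, contributes s

Multiplying the contributions: [m/s] · [s]
Adding exponents of each base unit: m: 1
SI base units of wavelength: m

Answer: m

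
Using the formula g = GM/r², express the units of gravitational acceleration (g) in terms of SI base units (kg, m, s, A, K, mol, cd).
Units of each symbol in g = GM/r²:
  G (gravitational constant): m³/(kg·s²)
  M (mass): kg
  r (distance): m  → to the power 2 in the denominator, contributes 1/m²

Multiplying the contributions: [m³/(kg·s²)] · [kg] · [1/m²]
Adding exponents of each base unit: m: 1, s: -2
SI base units of gravitational acceleration: m/s²

Answer: m/s²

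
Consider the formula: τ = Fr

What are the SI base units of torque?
Units of each symbol in τ = Fr:
  F (force): kg·m/s²
  r (lever arm): m

Multiplying the contributions: [kg·m/s²] · [m]
Adding exponents of each base unit: kg: 1, m: 2, s: -2
SI base units of torque: kg·m²/s²

Answer: kg·m²/s²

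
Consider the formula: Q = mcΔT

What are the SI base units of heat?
Units of each symbol in Q = mcΔT:
  m (mass): kg
  c (specific heat capacity, in J/(kg·K)): m²/(s²·K)
  ΔT (temperature change): K

Multiplying the contributions: [kg] · [m²/(s²·K)] · [K]
Adding exponents of each base unit: kg: 1, m: 2, s: -2
SI base units of heat: kg·m²/s²

Answer: kg·m²/s²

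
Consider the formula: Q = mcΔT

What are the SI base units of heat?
Units of each symbol in Q = mcΔT:
  m (mass): kg
  c (specific heat capacity, in J/(kg·K)): m²/(s²·K)
  ΔT (temperature change): K

Multiplying the contributions: [kg] · [m²/(s²·K)] · [K]
Adding exponents of each base unit: kg: 1, m: 2, s: -2
SI base units of heat: kg·m²/s²

Answer: kg·m²/s²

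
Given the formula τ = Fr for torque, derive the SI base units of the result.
Units of each symbol in τ = Fr:
  F (force): kg·m/s²
  r (lever arm): m

Multiplying the contributions: [kg·m/s²] · [m]
Adding exponents of each base unit: kg: 1, m: 2, s: -2
SI base units of torque: kg·m²/s²

Answer: kg·m²/s²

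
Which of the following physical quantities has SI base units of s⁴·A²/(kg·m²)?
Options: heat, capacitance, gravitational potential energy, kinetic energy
Checking the SI base units of each option:
  heat (Q = mcΔT): kg·m²/s²  ✗
  capacitance (C = Q/V): s⁴·A²/(kg·m²)  ✓ matches
  gravitational potential energy (U = -GMm/r): kg·m²/s²  ✗
  kinetic energy (E = ½mv²): kg·m²/s²  ✗

Only capacitance has units s⁴·A²/(kg·m²).

Answer: capacitance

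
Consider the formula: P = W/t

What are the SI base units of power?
Units of each symbol in P = W/t:
  W (work): kg·m²/s²
  t (time): s  → in the denominator, contributes 1/s

Multiplying the contributions: [kg·m²/s²] · [1/s]
Adding exponents of each base unit: kg: 1, m: 2, s: -3
SI base units of power: kg·m²/s³

Answer: kg·m²/s³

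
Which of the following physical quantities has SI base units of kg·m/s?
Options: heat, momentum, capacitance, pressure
Checking the SI base units of each option:
  heat (Q = mcΔT): kg·m²/s²  ✗
  momentum (p = mv): kg·m/s  ✓ matches
  capacitance (C = Q/V): s⁴·A²/(kg·m²)  ✗
  pressure (P = F/A): kg/(m·s²)  ✗

Only momentum has units kg·m/s.

Answer: momentum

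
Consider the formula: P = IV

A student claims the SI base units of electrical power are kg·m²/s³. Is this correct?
Units of each symbol in P = IV:
  I (current): A
  V (voltage, in volts): kg·m²/(s³·A)

Multiplying the contributions: [A] · [kg·m²/(s³·A)]
Adding exponents of each base unit: kg: 1, m: 2, s: -3
SI base units of electrical power: kg·m²/s³

The claimed units kg·m²/s³ match the derived units, so the claim is correct.

Answer: Yes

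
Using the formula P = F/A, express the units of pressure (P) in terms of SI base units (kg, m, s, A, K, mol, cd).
Units of each symbol in P = F/A:
  F (force): kg·m/s²
  A (area): m²  → in the denominator, contributes 1/m²

Multiplying the contributions: [kg·m/s²] · [1/m²]
Adding exponents of each base unit: kg: 1, m: -1, s: -2
SI base units of pressure: kg/(m·s²)

Answer: kg/(m·s²)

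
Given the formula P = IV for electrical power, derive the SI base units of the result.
Units of each symbol in P = IV:
  I (current): A
  V (voltage, in volts): kg·m²/(s³·A)

Multiplying the contributions: [A] · [kg·m²/(s³·A)]
Adding exponents of each base unit: kg: 1, m: 2, s: -3
SI base units of electrical power: kg·m²/s³

Answer: kg·m²/s³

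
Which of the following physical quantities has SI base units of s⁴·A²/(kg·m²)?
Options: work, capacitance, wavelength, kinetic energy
Checking the SI base units of each option:
  work (W = Fd): kg·m²/s²  ✗
  capacitance (C = Q/V): s⁴·A²/(kg·m²)  ✓ matches
  wavelength (λ = v/f): m  ✗
  kinetic energy (E = ½mv²): kg·m²/s²  ✗

Only capacitance has units s⁴·A²/(kg·m²).

Answer: capacitance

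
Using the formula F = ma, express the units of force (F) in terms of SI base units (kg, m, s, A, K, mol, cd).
Units of each symbol in F = ma:
  m (mass): kg
  a (acceleration): m/s²

Multiplying the contributions: [kg] · [m/s²]
Adding exponents of each base unit: kg: 1, m: 1, s: -2
SI base units of force: kg·m/s²

Answer: kg·m/s²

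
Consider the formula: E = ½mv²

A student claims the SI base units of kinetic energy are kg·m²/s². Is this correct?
Units of each symbol in E = ½mv²:
  m (mass): kg
  v (speed): m/s  → to the power 2, contributes m²/s²
  The factor ½ is dimensionless.

Multiplying the contributions: [kg] · [m²/s²]
Adding exponents of each base unit: kg: 1, m: 2, s: -2
SI base units of kinetic energy: kg·m²/s²

The claimed units kg·m²/s² match the derived units, so the claim is correct.

Answer: Yes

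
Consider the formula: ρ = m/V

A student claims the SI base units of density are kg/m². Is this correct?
Units of each symbol in ρ = m/V:
  m (mass): kg
  V (volume): m³  → in the denominator, contributes 1/m³

Multiplying the contributions: [kg] · [1/m³]
Adding exponents of each base unit: kg: 1, m: -3
SI base units of density: kg/m³

The claimed units kg/m² (exponents kg: 1, m: -2) do not match the derived units kg/m³ (exponents kg: 1, m: -3), so the claim is incorrect.

Answer: No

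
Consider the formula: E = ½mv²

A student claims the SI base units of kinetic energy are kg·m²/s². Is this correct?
Units of each symbol in E = ½mv²:
  m (mass): kg
  v (speed): m/s  → to the power 2, contributes m²/s²
  The factor ½ is dimensionless.

Multiplying the contributions: [kg] · [m²/s²]
Adding exponents of each base unit: kg: 1, m: 2, s: -2
SI base units of kinetic energy: kg·m²/s²

The claimed units kg·m²/s² match the derived units, so the claim is correct.

Answer: Yes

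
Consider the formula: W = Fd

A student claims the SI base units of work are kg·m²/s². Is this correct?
Units of each symbol in W = Fd:
  F (force): kg·m/s²
  d (displacement): m

Multiplying the contributions: [kg·m/s²] · [m]
Adding exponents of each base unit: kg: 1, m: 2, s: -2
SI base units of work: kg·m²/s²

The claimed units kg·m²/s² match the derived units, so the claim is correct.

Answer: Yes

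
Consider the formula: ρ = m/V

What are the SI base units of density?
Units of each symbol in ρ = m/V:
  m (mass): kg
  V (volume): m³  → in the denominator, contributes 1/m³

Multiplying the contributions: [kg] · [1/m³]
Adding exponents of each base unit: kg: 1, m: -3
SI base units of density: kg/m³

Answer: kg/m³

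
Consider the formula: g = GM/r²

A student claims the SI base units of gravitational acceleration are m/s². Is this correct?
Units of each symbol in g = GM/r²:
  G (gravitational constant): m³/(kg·s²)
  M (mass): kg
  r (distance): m  → to the power 2 in the denominator, contributes 1/m²

Multiplying the contributions: [m³/(kg·s²)] · [kg] · [1/m²]
Adding exponents of each base unit: m: 1, s: -2
SI base units of gravitational acceleration: m/s²

The claimed units m/s² match the derived units, so the claim is correct.

Answer: Yes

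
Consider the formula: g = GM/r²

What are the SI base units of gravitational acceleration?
Units of each symbol in g = GM/r²:
  G (gravitational constant): m³/(kg·s²)
  M (mass): kg
  r (distance): m  → to the power 2 in the denominator, contributes 1/m²

Multiplying the contributions: [m³/(kg·s²)] · [kg] · [1/m²]
Adding exponents of each base unit: m: 1, s: -2
SI base units of gravitational acceleration: m/s²

Answer: m/s²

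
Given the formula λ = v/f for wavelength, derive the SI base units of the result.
Units of each symbol in λ = v/f:
  v (wave speed): m/s
  f (frequency): 1/s  → in the denominator, contributes s

Multiplying the contributions: [m/s] · [s]
Adding exponents of each base unit: m: 1
SI base units of wavelength: m

Answer: m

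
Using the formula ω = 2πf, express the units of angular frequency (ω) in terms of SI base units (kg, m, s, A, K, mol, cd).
Units of each symbol in ω = 2πf:
  f (frequency): 1/s
  The factor 2π is dimensionless.

Multiplying the contributions: [1/s]
Adding exponents of each base unit: s: -1
SI base units of angular frequency: 1/s

Answer: 1/s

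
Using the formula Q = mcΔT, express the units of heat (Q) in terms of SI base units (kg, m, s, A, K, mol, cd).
Units of each symbol in Q = mcΔT:
  m (mass): kg
  c (specific heat capacity, in J/(kg·K)): m²/(s²·K)
  ΔT (temperature change): K

Multiplying the contributions: [kg] · [m²/(s²·K)] · [K]
Adding exponents of each base unit: kg: 1, m: 2, s: -2
SI base units of heat: kg·m²/s²

Answer: kg·m²/s²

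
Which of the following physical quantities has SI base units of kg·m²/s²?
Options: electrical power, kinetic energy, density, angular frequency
Checking the SI base units of each option:
  electrical power (P = IV): kg·m²/s³  ✗
  kinetic energy (E = ½mv²): kg·m²/s²  ✓ matches
  density (ρ = m/V): kg/m³  ✗
  angular frequency (ω = 2πf): 1/s  ✗

Only kinetic energy has units kg·m²/s².

Answer: kinetic energy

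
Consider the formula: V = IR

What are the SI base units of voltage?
Units of each symbol in V = IR:
  I (current): A
  R (resistance, in ohms): kg·m²/(s³·A²)

Multiplying the contributions: [A] · [kg·m²/(s³·A²)]
Adding exponents of each base unit: kg: 1, m: 2, s: -3, A: -1
SI base units of voltage: kg·m²/(s³·A)

Answer: kg·m²/(s³·A)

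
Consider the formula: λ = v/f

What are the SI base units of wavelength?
Units of each symbol in λ = v/f:
  v (wave speed): m/s
  f (frequency): 1/s  → in the denominator, contributes s

Multiplying the contributions: [m/s] · [s]
Adding exponents of each base unit: m: 1
SI base units of wavelength: m

Answer: m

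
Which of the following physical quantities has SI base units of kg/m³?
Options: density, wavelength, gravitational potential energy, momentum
Checking the SI base units of each option:
  density (ρ = m/V): kg/m³  ✓ matches
  wavelength (λ = v/f): m  ✗
  gravitational potential energy (U = -GMm/r): kg·m²/s²  ✗
  momentum (p = mv): kg·m/s  ✗

Only density has units kg/m³.

Answer: density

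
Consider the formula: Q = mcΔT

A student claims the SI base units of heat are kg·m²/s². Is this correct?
Units of each symbol in Q = mcΔT:
  m (mass): kg
  c (specific heat capacity, in J/(kg·K)): m²/(s²·K)
  ΔT (temperature change): K

Multiplying the contributions: [kg] · [m²/(s²·K)] · [K]
Adding exponents of each base unit: kg: 1, m: 2, s: -2
SI base units of heat: kg·m²/s²

The claimed units kg·m²/s² match the derived units, so the claim is correct.

Answer: Yes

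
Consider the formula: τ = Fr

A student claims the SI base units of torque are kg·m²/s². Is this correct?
Units of each symbol in τ = Fr:
  F (force): kg·m/s²
  r (lever arm): m

Multiplying the contributions: [kg·m/s²] · [m]
Adding exponents of each base unit: kg: 1, m: 2, s: -2
SI base units of torque: kg·m²/s²

The claimed units kg·m²/s² match the derived units, so the claim is correct.

Answer: Yes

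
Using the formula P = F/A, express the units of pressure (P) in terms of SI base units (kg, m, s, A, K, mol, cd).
Units of each symbol in P = F/A:
  F (force): kg·m/s²
  A (area): m²  → in the denominator, contributes 1/m²

Multiplying the contributions: [kg·m/s²] · [1/m²]
Adding exponents of each base unit: kg: 1, m: -1, s: -2
SI base units of pressure: kg/(m·s²)

Answer: kg/(m·s²)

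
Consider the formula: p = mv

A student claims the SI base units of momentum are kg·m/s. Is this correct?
Units of each symbol in p = mv:
  m (mass): kg
  v (velocity): m/s

Multiplying the contributions: [kg] · [m/s]
Adding exponents of each base unit: kg: 1, m: 1, s: -1
SI base units of momentum: kg·m/s

The claimed units kg·m/s match the derived units, so the claim is correct.

Answer: Yes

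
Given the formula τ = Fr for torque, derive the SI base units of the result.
Units of each symbol in τ = Fr:
  F (force): kg·m/s²
  r (lever arm): m

Multiplying the contributions: [kg·m/s²] · [m]
Adding exponents of each base unit: kg: 1, m: 2, s: -2
SI base units of torque: kg·m²/s²

Answer: kg·m²/s²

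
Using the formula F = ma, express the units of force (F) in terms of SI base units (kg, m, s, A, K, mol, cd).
Units of each symbol in F = ma:
  m (mass): kg
  a (acceleration): m/s²

Multiplying the contributions: [kg] · [m/s²]
Adding exponents of each base unit: kg: 1, m: 1, s: -2
SI base units of force: kg·m/s²

Answer: kg·m/s²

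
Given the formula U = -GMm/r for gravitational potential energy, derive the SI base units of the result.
Units of each symbol in U = -GMm/r:
  G (gravitational constant): m³/(kg·s²)
  M (mass): kg
  m (mass): kg
  r (distance): m  → in the denominator, contributes 1/m
  The minus sign does not affect the units.

Multiplying the contributions: [m³/(kg·s²)] · [kg] · [kg] · [1/m]
Adding exponents of each base unit: kg: 1, m: 2, s: -2
SI base units of gravitational potential energy: kg·m²/s²

Answer: kg·m²/s²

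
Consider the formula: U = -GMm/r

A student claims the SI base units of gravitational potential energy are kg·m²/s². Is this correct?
Units of each symbol in U = -GMm/r:
  G (gravitational constant): m³/(kg·s²)
  M (mass): kg
  m (mass): kg
  r (distance): m  → in the denominator, contributes 1/m
  The minus sign does not affect the units.

Multiplying the contributions: [m³/(kg·s²)] · [kg] · [kg] · [1/m]
Adding exponents of each base unit: kg: 1, m: 2, s: -2
SI base units of gravitational potential energy: kg·m²/s²

The claimed units kg·m²/s² match the derived units, so the claim is correct.

Answer: Yes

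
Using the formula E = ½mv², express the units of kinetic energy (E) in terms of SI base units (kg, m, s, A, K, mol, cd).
Units of each symbol in E = ½mv²:
  m (mass): kg
  v (speed): m/s  → to the power 2, contributes m²/s²
  The factor ½ is dimensionless.

Multiplying the contributions: [kg] · [m²/s²]
Adding exponents of each base unit: kg: 1, m: 2, s: -2
SI base units of kinetic energy: kg·m²/s²

Answer: kg·m²/s²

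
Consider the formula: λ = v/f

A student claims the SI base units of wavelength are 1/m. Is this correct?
Units of each symbol in λ = v/f:
  v (wave speed): m/s
  f (frequency): 1/s  → in the denominator, contributes s

Multiplying the contributions: [m/s] · [s]
Adding exponents of each base unit: m: 1
SI base units of wavelength: m

The claimed units 1/m (exponents m: -1) do not match the derived units m (exponents m: 1), so the claim is incorrect.

Answer: No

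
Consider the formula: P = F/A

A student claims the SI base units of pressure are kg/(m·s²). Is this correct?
Units of each symbol in P = F/A:
  F (force): kg·m/s²
  A (area): m²  → in the denominator, contributes 1/m²

Multiplying the contributions: [kg·m/s²] · [1/m²]
Adding exponents of each base unit: kg: 1, m: -1, s: -2
SI base units of pressure: kg/(m·s²)

The claimed units kg/(m·s²) match the derived units, so the claim is correct.

Answer: Yes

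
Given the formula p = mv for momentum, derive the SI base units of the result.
Units of each symbol in p = mv:
  m (mass): kg
  v (velocity): m/s

Multiplying the contributions: [kg] · [m/s]
Adding exponents of each base unit: kg: 1, m: 1, s: -1
SI base units of momentum: kg·m/s

Answer: kg·m/s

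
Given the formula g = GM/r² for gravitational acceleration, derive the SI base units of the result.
Units of each symbol in g = GM/r²:
  G (gravitational constant): m³/(kg·s²)
  M (mass): kg
  r (distance): m  → to the power 2 in the denominator, contributes 1/m²

Multiplying the contributions: [m³/(kg·s²)] · [kg] · [1/m²]
Adding exponents of each base unit: m: 1, s: -2
SI base units of gravitational acceleration: m/s²

Answer: m/s²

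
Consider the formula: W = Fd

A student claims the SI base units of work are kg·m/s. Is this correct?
Units of each symbol in W = Fd:
  F (force): kg·m/s²
  d (displacement): m

Multiplying the contributions: [kg·m/s²] · [m]
Adding exponents of each base unit: kg: 1, m: 2, s: -2
SI base units of work: kg·m²/s²

The claimed units kg·m/s (exponents kg: 1, m: 1, s: -1) do not match the derived units kg·m²/s² (exponents kg: 1, m: 2, s: -2), so the claim is incorrect.

Answer: No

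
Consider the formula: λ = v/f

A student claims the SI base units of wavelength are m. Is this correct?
Units of each symbol in λ = v/f:
  v (wave speed): m/s
  f (frequency): 1/s  → in the denominator, contributes s

Multiplying the contributions: [m/s] · [s]
Adding exponents of each base unit: m: 1
SI base units of wavelength: m

The claimed units m match the derived units, so the claim is correct.

Answer: Yes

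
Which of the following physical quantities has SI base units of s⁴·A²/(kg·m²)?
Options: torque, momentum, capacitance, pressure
Checking the SI base units of each option:
  torque (τ = Fr): kg·m²/s²  ✗
  momentum (p = mv): kg·m/s  ✗
  capacitance (C = Q/V): s⁴·A²/(kg·m²)  ✓ matches
  pressure (P = F/A): kg/(m·s²)  ✗

Only capacitance has units s⁴·A²/(kg·m²).

Answer: capacitance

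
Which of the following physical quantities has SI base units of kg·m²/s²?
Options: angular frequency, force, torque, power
Checking the SI base units of each option:
  angular frequency (ω = 2πf): 1/s  ✗
  force (F = ma): kg·m/s²  ✗
  torque (τ = Fr): kg·m²/s²  ✓ matches
  power (P = W/t): kg·m²/s³  ✗

Only torque has units kg·m²/s².

Answer: torque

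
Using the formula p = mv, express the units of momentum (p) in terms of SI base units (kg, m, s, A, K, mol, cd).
Units of each symbol in p = mv:
  m (mass): kg
  v (velocity): m/s

Multiplying the contributions: [kg] · [m/s]
Adding exponents of each base unit: kg: 1, m: 1, s: -1
SI base units of momentum: kg·m/s

Answer: kg·m/s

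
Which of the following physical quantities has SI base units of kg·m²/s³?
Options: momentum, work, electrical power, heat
Checking the SI base units of each option:
  momentum (p = mv): kg·m/s  ✗
  work (W = Fd): kg·m²/s²  ✗
  electrical power (P = IV): kg·m²/s³  ✓ matches
  heat (Q = mcΔT): kg·m²/s²  ✗

Only electrical power has units kg·m²/s³.

Answer: electrical power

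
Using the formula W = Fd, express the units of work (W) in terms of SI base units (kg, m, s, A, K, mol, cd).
Units of each symbol in W = Fd:
  F (force): kg·m/s²
  d (displacement): m

Multiplying the contributions: [kg·m/s²] · [m]
Adding exponents of each base unit: kg: 1, m: 2, s: -2
SI base units of work: kg·m²/s²

Answer: kg·m²/s²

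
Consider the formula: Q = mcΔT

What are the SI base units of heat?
Units of each symbol in Q = mcΔT:
  m (mass): kg
  c (specific heat capacity, in J/(kg·K)): m²/(s²·K)
  ΔT (temperature change): K

Multiplying the contributions: [kg] · [m²/(s²·K)] · [K]
Adding exponents of each base unit: kg: 1, m: 2, s: -2
SI base units of heat: kg·m²/s²

Answer: kg·m²/s²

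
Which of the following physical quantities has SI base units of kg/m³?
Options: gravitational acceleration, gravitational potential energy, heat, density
Checking the SI base units of each option:
  gravitational acceleration (g = GM/r²): m/s²  ✗
  gravitational potential energy (U = -GMm/r): kg·m²/s²  ✗
  heat (Q = mcΔT): kg·m²/s²  ✗
  density (ρ = m/V): kg/m³  ✓ matches

Only density has units kg/m³.

Answer: density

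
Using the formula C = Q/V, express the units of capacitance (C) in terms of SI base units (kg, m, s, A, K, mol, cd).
Units of each symbol in C = Q/V:
  Q (charge, in coulombs): s·A
  V (voltage, in volts): kg·m²/(s³·A)  → in the denominator, contributes s³·A/(kg·m²)

Multiplying the contributions: [s·A] · [s³·A/(kg·m²)]
Adding exponents of each base unit: kg: -1, m: -2, s: 4, A: 2
SI base units of capacitance: s⁴·A²/(kg·m²)

Answer: s⁴·A²/(kg·m²)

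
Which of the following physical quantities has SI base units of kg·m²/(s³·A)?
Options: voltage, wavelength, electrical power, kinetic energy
Checking the SI base units of each option:
  voltage (V = IR): kg·m²/(s³·A)  ✓ matches
  wavelength (λ = v/f): m  ✗
  electrical power (P = IV): kg·m²/s³  ✗
  kinetic energy (E = ½mv²): kg·m²/s²  ✗

Only voltage has units kg·m²/(s³·A).

Answer: voltage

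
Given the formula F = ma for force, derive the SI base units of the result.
Units of each symbol in F = ma:
  m (mass): kg
  a (acceleration): m/s²

Multiplying the contributions: [kg] · [m/s²]
Adding exponents of each base unit: kg: 1, m: 1, s: -2
SI base units of force: kg·m/s²

Answer: kg·m/s²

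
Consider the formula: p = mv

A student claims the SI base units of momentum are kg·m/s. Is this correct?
Units of each symbol in p = mv:
  m (mass): kg
  v (velocity): m/s

Multiplying the contributions: [kg] · [m/s]
Adding exponents of each base unit: kg: 1, m: 1, s: -1
SI base units of momentum: kg·m/s

The claimed units kg·m/s match the derived units, so the claim is correct.

Answer: Yes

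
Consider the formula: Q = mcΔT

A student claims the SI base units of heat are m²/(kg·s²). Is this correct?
Units of each symbol in Q = mcΔT:
  m (mass): kg
  c (specific heat capacity, in J/(kg·K)): m²/(s²·K)
  ΔT (temperature change): K

Multiplying the contributions: [kg] · [m²/(s²·K)] · [K]
Adding exponents of each base unit: kg: 1, m: 2, s: -2
SI base units of heat: kg·m²/s²

The claimed units m²/(kg·s²) (exponents kg: -1, m: 2, s: -2) do not match the derived units kg·m²/s² (exponents kg: 1, m: 2, s: -2), so the claim is incorrect.

Answer: No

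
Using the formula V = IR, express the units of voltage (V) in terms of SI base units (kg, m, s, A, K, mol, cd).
Units of each symbol in V = IR:
  I (current): A
  R (resistance, in ohms): kg·m²/(s³·A²)

Multiplying the contributions: [A] · [kg·m²/(s³·A²)]
Adding exponents of each base unit: kg: 1, m: 2, s: -3, A: -1
SI base units of voltage: kg·m²/(s³·A)

Answer: kg·m²/(s³·A)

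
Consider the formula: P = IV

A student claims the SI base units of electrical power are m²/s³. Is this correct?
Units of each symbol in P = IV:
  I (current): A
  V (voltage, in volts): kg·m²/(s³·A)

Multiplying the contributions: [A] · [kg·m²/(s³·A)]
Adding exponents of each base unit: kg: 1, m: 2, s: -3
SI base units of electrical power: kg·m²/s³

The claimed units m²/s³ (exponents m: 2, s: -3) do not match the derived units kg·m²/s³ (exponents kg: 1, m: 2, s: -3), so the claim is incorrect.

Answer: No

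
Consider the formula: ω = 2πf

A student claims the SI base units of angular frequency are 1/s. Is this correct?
Units of each symbol in ω = 2πf:
  f (frequency): 1/s
  The factor 2π is dimensionless.

Multiplying the contributions: [1/s]
Adding exponents of each base unit: s: -1
SI base units of angular frequency: 1/s

The claimed units 1/s match the derived units, so the claim is correct.

Answer: Yes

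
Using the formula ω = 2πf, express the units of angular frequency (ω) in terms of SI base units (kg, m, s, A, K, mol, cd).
Units of each symbol in ω = 2πf:
  f (frequency): 1/s
  The factor 2π is dimensionless.

Multiplying the contributions: [1/s]
Adding exponents of each base unit: s: -1
SI base units of angular frequency: 1/s

Answer: 1/s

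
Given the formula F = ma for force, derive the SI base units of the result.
Units of each symbol in F = ma:
  m (mass): kg
  a (acceleration): m/s²

Multiplying the contributions: [kg] · [m/s²]
Adding exponents of each base unit: kg: 1, m: 1, s: -2
SI base units of force: kg·m/s²

Answer: kg·m/s²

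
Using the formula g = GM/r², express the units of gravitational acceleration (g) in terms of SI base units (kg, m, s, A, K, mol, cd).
Units of each symbol in g = GM/r²:
  G (gravitational constant): m³/(kg·s²)
  M (mass): kg
  r (distance): m  → to the power 2 in the denominator, contributes 1/m²

Multiplying the contributions: [m³/(kg·s²)] · [kg] · [1/m²]
Adding exponents of each base unit: m: 1, s: -2
SI base units of gravitational acceleration: m/s²

Answer: m/s²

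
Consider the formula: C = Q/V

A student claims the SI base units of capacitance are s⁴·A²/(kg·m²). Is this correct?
Units of each symbol in C = Q/V:
  Q (charge, in coulombs): s·A
  V (voltage, in volts): kg·m²/(s³·A)  → in the denominator, contributes s³·A/(kg·m²)

Multiplying the contributions: [s·A] · [s³·A/(kg·m²)]
Adding exponents of each base unit: kg: -1, m: -2, s: 4, A: 2
SI base units of capacitance: s⁴·A²/(kg·m²)

The claimed units s⁴·A²/(kg·m²) match the derived units, so the claim is correct.

Answer: Yes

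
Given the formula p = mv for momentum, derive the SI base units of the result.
Units of each symbol in p = mv:
  m (mass): kg
  v (velocity): m/s

Multiplying the contributions: [kg] · [m/s]
Adding exponents of each base unit: kg: 1, m: 1, s: -1
SI base units of momentum: kg·m/s

Answer: kg·m/s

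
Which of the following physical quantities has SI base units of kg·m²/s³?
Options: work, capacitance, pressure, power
Checking the SI base units of each option:
  work (W = Fd): kg·m²/s²  ✗
  capacitance (C = Q/V): s⁴·A²/(kg·m²)  ✗
  pressure (P = F/A): kg/(m·s²)  ✗
  power (P = W/t): kg·m²/s³  ✓ matches

Only power has units kg·m²/s³.

Answer: power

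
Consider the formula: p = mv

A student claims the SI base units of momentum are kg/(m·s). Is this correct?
Units of each symbol in p = mv:
  m (mass): kg
  v (velocity): m/s

Multiplying the contributions: [kg] · [m/s]
Adding exponents of each base unit: kg: 1, m: 1, s: -1
SI base units of momentum: kg·m/s

The claimed units kg/(m·s) (exponents kg: 1, m: -1, s: -1) do not match the derived units kg·m/s (exponents kg: 1, m: 1, s: -1), so the claim is incorrect.

Answer: No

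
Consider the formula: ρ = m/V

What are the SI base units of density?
Units of each symbol in ρ = m/V:
  m (mass): kg
  V (volume): m³  → in the denominator, contributes 1/m³

Multiplying the contributions: [kg] · [1/m³]
Adding exponents of each base unit: kg: 1, m: -3
SI base units of density: kg/m³

Answer: kg/m³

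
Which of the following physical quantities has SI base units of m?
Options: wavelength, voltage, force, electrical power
Checking the SI base units of each option:
  wavelength (λ = v/f): m  ✓ matches
  voltage (V = IR): kg·m²/(s³·A)  ✗
  force (F = ma): kg·m/s²  ✗
  electrical power (P = IV): kg·m²/s³  ✗

Only wavelength has units m.

Answer: wavelength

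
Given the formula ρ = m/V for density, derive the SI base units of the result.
Units of each symbol in ρ = m/V:
  m (mass): kg
  V (volume): m³  → in the denominator, contributes 1/m³

Multiplying the contributions: [kg] · [1/m³]
Adding exponents of each base unit: kg: 1, m: -3
SI base units of density: kg/m³

Answer: kg/m³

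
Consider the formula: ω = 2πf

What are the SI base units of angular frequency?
Units of each symbol in ω = 2πf:
  f (frequency): 1/s
  The factor 2π is dimensionless.

Multiplying the contributions: [1/s]
Adding exponents of each base unit: s: -1
SI base units of angular frequency: 1/s

Answer: 1/s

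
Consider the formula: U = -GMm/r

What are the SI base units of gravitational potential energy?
Units of each symbol in U = -GMm/r:
  G (gravitational constant): m³/(kg·s²)
  M (mass): kg
  m (mass): kg
  r (distance): m  → in the denominator, contributes 1/m
  The minus sign does not affect the units.

Multiplying the contributions: [m³/(kg·s²)] · [kg] · [kg] · [1/m]
Adding exponents of each base unit: kg: 1, m: 2, s: -2
SI base units of gravitational potential energy: kg·m²/s²

Answer: kg·m²/s²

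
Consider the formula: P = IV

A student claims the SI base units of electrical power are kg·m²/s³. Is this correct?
Units of each symbol in P = IV:
  I (current): A
  V (voltage, in volts): kg·m²/(s³·A)

Multiplying the contributions: [A] · [kg·m²/(s³·A)]
Adding exponents of each base unit: kg: 1, m: 2, s: -3
SI base units of electrical power: kg·m²/s³

The claimed units kg·m²/s³ match the derived units, so the claim is correct.

Answer: Yes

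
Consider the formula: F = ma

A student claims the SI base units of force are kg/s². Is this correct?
Units of each symbol in F = ma:
  m (mass): kg
  a (acceleration): m/s²

Multiplying the contributions: [kg] · [m/s²]
Adding exponents of each base unit: kg: 1, m: 1, s: -2
SI base units of force: kg·m/s²

The claimed units kg/s² (exponents kg: 1, s: -2) do not match the derived units kg·m/s² (exponents kg: 1, m: 1, s: -2), so the claim is incorrect.

Answer: No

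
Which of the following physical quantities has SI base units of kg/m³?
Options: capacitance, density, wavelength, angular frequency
Checking the SI base units of each option:
  capacitance (C = Q/V): s⁴·A²/(kg·m²)  ✗
  density (ρ = m/V): kg/m³  ✓ matches
  wavelength (λ = v/f): m  ✗
  angular frequency (ω = 2πf): 1/s  ✗

Only density has units kg/m³.

Answer: density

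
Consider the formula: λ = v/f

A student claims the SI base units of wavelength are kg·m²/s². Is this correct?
Units of each symbol in λ = v/f:
  v (wave speed): m/s
  f (frequency): 1/s  → in the denominator, contributes s

Multiplying the contributions: [m/s] · [s]
Adding exponents of each base unit: m: 1
SI base units of wavelength: m

The claimed units kg·m²/s² (exponents kg: 1, m: 2, s: -2) do not match the derived units m (exponents m: 1), so the claim is incorrect.

Answer: No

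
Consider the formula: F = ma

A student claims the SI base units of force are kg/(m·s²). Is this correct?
Units of each symbol in F = ma:
  m (mass): kg
  a (acceleration): m/s²

Multiplying the contributions: [kg] · [m/s²]
Adding exponents of each base unit: kg: 1, m: 1, s: -2
SI base units of force: kg·m/s²

The claimed units kg/(m·s²) (exponents kg: 1, m: -1, s: -2) do not match the derived units kg·m/s² (exponents kg: 1, m: 1, s: -2), so the claim is incorrect.

Answer: No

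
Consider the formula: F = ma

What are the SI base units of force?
Units of each symbol in F = ma:
  m (mass): kg
  a (acceleration): m/s²

Multiplying the contributions: [kg] · [m/s²]
Adding exponents of each base unit: kg: 1, m: 1, s: -2
SI base units of force: kg·m/s²

Answer: kg·m/s²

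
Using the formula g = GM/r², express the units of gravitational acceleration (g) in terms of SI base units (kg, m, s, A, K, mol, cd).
Units of each symbol in g = GM/r²:
  G (gravitational constant): m³/(kg·s²)
  M (mass): kg
  r (distance): m  → to the power 2 in the denominator, contributes 1/m²

Multiplying the contributions: [m³/(kg·s²)] · [kg] · [1/m²]
Adding exponents of each base unit: m: 1, s: -2
SI base units of gravitational acceleration: m/s²

Answer: m/s²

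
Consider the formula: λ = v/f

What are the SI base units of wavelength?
Units of each symbol in λ = v/f:
  v (wave speed): m/s
  f (frequency): 1/s  → in the denominator, contributes s

Multiplying the contributions: [m/s] · [s]
Adding exponents of each base unit: m: 1
SI base units of wavelength: m

Answer: m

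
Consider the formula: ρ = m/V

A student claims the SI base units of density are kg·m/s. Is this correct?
Units of each symbol in ρ = m/V:
  m (mass): kg
  V (volume): m³  → in the denominator, contributes 1/m³

Multiplying the contributions: [kg] · [1/m³]
Adding exponents of each base unit: kg: 1, m: -3
SI base units of density: kg/m³

The claimed units kg·m/s (exponents kg: 1, m: 1, s: -1) do not match the derived units kg/m³ (exponents kg: 1, m: -3), so the claim is incorrect.

Answer: No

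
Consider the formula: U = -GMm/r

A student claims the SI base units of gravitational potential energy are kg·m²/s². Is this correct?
Units of each symbol in U = -GMm/r:
  G (gravitational constant): m³/(kg·s²)
  M (mass): kg
  m (mass): kg
  r (distance): m  → in the denominator, contributes 1/m
  The minus sign does not affect the units.

Multiplying the contributions: [m³/(kg·s²)] · [kg] · [kg] · [1/m]
Adding exponents of each base unit: kg: 1, m: 2, s: -2
SI base units of gravitational potential energy: kg·m²/s²

The claimed units kg·m²/s² match the derived units, so the claim is correct.

Answer: Yes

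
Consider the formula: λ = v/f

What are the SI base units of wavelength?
Units of each symbol in λ = v/f:
  v (wave speed): m/s
  f (frequency): 1/s  → in the denominator, contributes s

Multiplying the contributions: [m/s] · [s]
Adding exponents of each base unit: m: 1
SI base units of wavelength: m

Answer: m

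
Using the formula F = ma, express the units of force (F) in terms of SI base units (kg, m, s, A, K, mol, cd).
Units of each symbol in F = ma:
  m (mass): kg
  a (acceleration): m/s²

Multiplying the contributions: [kg] · [m/s²]
Adding exponents of each base unit: kg: 1, m: 1, s: -2
SI base units of force: kg·m/s²

Answer: kg·m/s²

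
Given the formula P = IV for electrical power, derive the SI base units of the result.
Units of each symbol in P = IV:
  I (current): A
  V (voltage, in volts): kg·m²/(s³·A)

Multiplying the contributions: [A] · [kg·m²/(s³·A)]
Adding exponents of each base unit: kg: 1, m: 2, s: -3
SI base units of electrical power: kg·m²/s³

Answer: kg·m²/s³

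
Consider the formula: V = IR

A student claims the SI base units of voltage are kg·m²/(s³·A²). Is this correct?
Units of each symbol in V = IR:
  I (current): A
  R (resistance, in ohms): kg·m²/(s³·A²)

Multiplying the contributions: [A] · [kg·m²/(s³·A²)]
Adding exponents of each base unit: kg: 1, m: 2, s: -3, A: -1
SI base units of voltage: kg·m²/(s³·A)

The claimed units kg·m²/(s³·A²) (exponents kg: 1, m: 2, s: -3, A: -2) do not match the derived units kg·m²/(s³·A) (exponents kg: 1, m: 2, s: -3, A: -1), so the claim is incorrect.

Answer: No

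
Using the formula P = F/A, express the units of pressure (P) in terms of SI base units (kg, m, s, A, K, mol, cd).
Units of each symbol in P = F/A:
  F (force): kg·m/s²
  A (area): m²  → in the denominator, contributes 1/m²

Multiplying the contributions: [kg·m/s²] · [1/m²]
Adding exponents of each base unit: kg: 1, m: -1, s: -2
SI base units of pressure: kg/(m·s²)

Answer: kg/(m·s²)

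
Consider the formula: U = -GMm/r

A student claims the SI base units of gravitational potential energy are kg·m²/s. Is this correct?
Units of each symbol in U = -GMm/r:
  G (gravitational constant): m³/(kg·s²)
  M (mass): kg
  m (mass): kg
  r (distance): m  → in the denominator, contributes 1/m
  The minus sign does not affect the units.

Multiplying the contributions: [m³/(kg·s²)] · [kg] · [kg] · [1/m]
Adding exponents of each base unit: kg: 1, m: 2, s: -2
SI base units of gravitational potential energy: kg·m²/s²

The claimed units kg·m²/s (exponents kg: 1, m: 2, s: -1) do not match the derived units kg·m²/s² (exponents kg: 1, m: 2, s: -2), so the claim is incorrect.

Answer: No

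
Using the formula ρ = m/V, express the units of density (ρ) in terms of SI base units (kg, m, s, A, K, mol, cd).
Units of each symbol in ρ = m/V:
  m (mass): kg
  V (volume): m³  → in the denominator, contributes 1/m³

Multiplying the contributions: [kg] · [1/m³]
Adding exponents of each base unit: kg: 1, m: -3
SI base units of density: kg/m³

Answer: kg/m³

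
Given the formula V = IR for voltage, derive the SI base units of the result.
Units of each symbol in V = IR:
  I (current): A
  R (resistance, in ohms): kg·m²/(s³·A²)

Multiplying the contributions: [A] · [kg·m²/(s³·A²)]
Adding exponents of each base unit: kg: 1, m: 2, s: -3, A: -1
SI base units of voltage: kg·m²/(s³·A)

Answer: kg·m²/(s³·A)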